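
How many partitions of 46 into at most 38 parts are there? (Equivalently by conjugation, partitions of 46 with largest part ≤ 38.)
p(46, parts ≤ 38) = 105513

Use the recurrence p(n, m) = p(n, m−1) + p(n−m, m): either the largest part is < m (count p(n, m−1)) or the largest part is exactly m (remove one copy of m, count p(n−m, m)). With p(0, ·) = 1 this gives p(46, parts ≤ 38) = 105513. (By conjugating Young diagrams, this also counts partitions of 46 into at most 38 parts.)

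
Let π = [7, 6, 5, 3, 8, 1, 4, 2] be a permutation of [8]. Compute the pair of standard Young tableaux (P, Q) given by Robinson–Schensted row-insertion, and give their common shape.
P = [1, 2] / [3, 4] / [5, 8] / [6] / [7];  Q = [1, 5] / [2, 7] / [3, 8] / [4] / [6];  common shape = (2, 2, 2, 1, 1)

Row-insert the values π_1, π_2, … into P one at a time, bumping the leftmost entry strictly greater than the inserted value down to the next row. The recording tableau Q records, in position (i, j), the step at which that cell was added to P.
  Insert 7 (step 1): P = [7];  Q = [1]
  Insert 6 (step 2): P = [6] / [7];  Q = [1] / [2]
  Insert 5 (step 3): P = [5] / [6] / [7];  Q = [1] / [2] / [3]
  Insert 3 (step 4): P = [3] / [5] / [6] / [7];  Q = [1] / [2] / [3] / [4]
  Insert 8 (step 5): P = [3, 8] / [5] / [6] / [7];  Q = [1, 5] / [2] / [3] / [4]
  Insert 1 (step 6): P = [1, 8] / [3] / [5] / [6] / [7];  Q = [1, 5] / [2] / [3] / [4] / [6]
  Insert 4 (step 7): P = [1, 4] / [3, 8] / [5] / [6] / [7];  Q = [1, 5] / [2, 7] / [3] / [4] / [6]
  Insert 2 (step 8): P = [1, 2] / [3, 4] / [5, 8] / [6] / [7];  Q = [1, 5] / [2, 7] / [3, 8] / [4] / [6]
Final shape: (2, 2, 2, 1, 1).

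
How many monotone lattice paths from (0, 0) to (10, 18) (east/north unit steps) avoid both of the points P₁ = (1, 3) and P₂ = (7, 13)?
Number of paths = 5345766

Inclusion–exclusion. Total paths: C(28, 10) = 13123110. Through P₁: C(4, 1)·C(24, 9) = 5230016. Through P₂: C(20, 7)·C(8, 3) = 4341120. Since P₁ is strictly southwest of P₂, a monotone path through both must visit P₁ then P₂; paths through both = C(4, 1)·C(16, 6)·C(8, 3) = 1793792. Avoid both = 13123110 − 5230016 − 4341120 + 1793792 = 5345766.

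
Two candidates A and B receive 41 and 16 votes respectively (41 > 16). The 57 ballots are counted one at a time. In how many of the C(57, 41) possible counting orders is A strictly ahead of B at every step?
Strict-lead orderings = 25395702341625

Total orderings of the 57 votes with 41 for A: C(57, 41) = 57902201338905. By the Bertrand ballot formula (Cycle Lemma / reflection principle), the number of orderings in which A is strictly ahead of B throughout is (p − q)/(p + q) · C(p + q, p) = (41 − 16)/(41 + 16) · 57902201338905 = 25395702341625.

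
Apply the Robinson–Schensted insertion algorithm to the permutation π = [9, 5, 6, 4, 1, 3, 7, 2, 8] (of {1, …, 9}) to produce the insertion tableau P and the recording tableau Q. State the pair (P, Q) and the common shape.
P = [1, 2, 7, 8] / [3, 6] / [4] / [5] / [9];  Q = [1, 3, 7, 9] / [2, 6] / [4] / [5] / [8];  common shape = (4, 2, 1, 1, 1)

Row-insert the values π_1, π_2, … into P one at a time, bumping the leftmost entry strictly greater than the inserted value down to the next row. The recording tableau Q records, in position (i, j), the step at which that cell was added to P.
  Insert 9 (step 1): P = [9];  Q = [1]
  Insert 5 (step 2): P = [5] / [9];  Q = [1] / [2]
  Insert 6 (step 3): P = [5, 6] / [9];  Q = [1, 3] / [2]
  Insert 4 (step 4): P = [4, 6] / [5] / [9];  Q = [1, 3] / [2] / [4]
  Insert 1 (step 5): P = [1, 6] / [4] / [5] / [9];  Q = [1, 3] / [2] / [4] / [5]
  Insert 3 (step 6): P = [1, 3] / [4, 6] / [5] / [9];  Q = [1, 3] / [2, 6] / [4] / [5]
  Insert 7 (step 7): P = [1, 3, 7] / [4, 6] / [5] / [9];  Q = [1, 3, 7] / [2, 6] / [4] / [5]
  Insert 2 (step 8): P = [1, 2, 7] / [3, 6] / [4] / [5] / [9];  Q = [1, 3, 7] / [2, 6] / [4] / [5] / [8]
  Insert 8 (step 9): P = [1, 2, 7, 8] / [3, 6] / [4] / [5] / [9];  Q = [1, 3, 7, 9] / [2, 6] / [4] / [5] / [8]
Final shape: (4, 2, 1, 1, 1).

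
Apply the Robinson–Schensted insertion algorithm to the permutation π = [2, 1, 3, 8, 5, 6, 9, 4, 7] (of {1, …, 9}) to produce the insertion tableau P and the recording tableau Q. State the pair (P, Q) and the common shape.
P = [1, 3, 4, 6, 7] / [2, 5, 9] / [8];  Q = [1, 3, 4, 6, 7] / [2, 5, 9] / [8];  common shape = (5, 3, 1)

Row-insert the values π_1, π_2, … into P one at a time, bumping the leftmost entry strictly greater than the inserted value down to the next row. The recording tableau Q records, in position (i, j), the step at which that cell was added to P.
  Insert 2 (step 1): P = [2];  Q = [1]
  Insert 1 (step 2): P = [1] / [2];  Q = [1] / [2]
  Insert 3 (step 3): P = [1, 3] / [2];  Q = [1, 3] / [2]
  Insert 8 (step 4): P = [1, 3, 8] / [2];  Q = [1, 3, 4] / [2]
  Insert 5 (step 5): P = [1, 3, 5] / [2, 8];  Q = [1, 3, 4] / [2, 5]
  Insert 6 (step 6): P = [1, 3, 5, 6] / [2, 8];  Q = [1, 3, 4, 6] / [2, 5]
  Insert 9 (step 7): P = [1, 3, 5, 6, 9] / [2, 8];  Q = [1, 3, 4, 6, 7] / [2, 5]
  Insert 4 (step 8): P = [1, 3, 4, 6, 9] / [2, 5] / [8];  Q = [1, 3, 4, 6, 7] / [2, 5] / [8]
  Insert 7 (step 9): P = [1, 3, 4, 6, 7] / [2, 5, 9] / [8];  Q = [1, 3, 4, 6, 7] / [2, 5, 9] / [8]
Final shape: (5, 3, 1).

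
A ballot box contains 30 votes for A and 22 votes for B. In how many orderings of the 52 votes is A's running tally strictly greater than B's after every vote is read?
Strict-lead orderings = 41620603020640

Total orderings of the 52 votes with 30 for A: C(52, 30) = 270533919634160. By the Bertrand ballot formula (Cycle Lemma / reflection principle), the number of orderings in which A is strictly ahead of B throughout is (p − q)/(p + q) · C(p + q, p) = (30 − 22)/(30 + 22) · 270533919634160 = 41620603020640.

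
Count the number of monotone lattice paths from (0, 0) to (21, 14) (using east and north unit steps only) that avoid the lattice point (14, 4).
Number of paths = 2260448520

Total paths from (0, 0) to (21, 14): C(35, 21) = 2319959400. Paths through (14, 4): (paths (0, 0) → (14, 4)) × (paths (14, 4) → (21, 14)) = C(18, 14) · C(17, 7) = 3060 · 19448 = 59510880. Avoidance count = 2319959400 − 59510880 = 2260448520.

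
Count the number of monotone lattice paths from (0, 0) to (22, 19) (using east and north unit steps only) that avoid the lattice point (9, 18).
Number of paths = 244597054650

Total paths from (0, 0) to (22, 19): C(41, 22) = 244662670200. Paths through (9, 18): (paths (0, 0) → (9, 18)) × (paths (9, 18) → (22, 19)) = C(27, 9) · C(14, 13) = 4686825 · 14 = 65615550. Avoidance count = 244662670200 − 65615550 = 244597054650.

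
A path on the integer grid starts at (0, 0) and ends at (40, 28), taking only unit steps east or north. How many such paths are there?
Number of paths = 9969468706125227992

A monotone lattice path from (0, 0) to (40, 28) consists of 40 east steps and 28 north steps in some order, so it is determined by which 40 of the 68 steps are east. The count is C(68, 40) = 9969468706125227992.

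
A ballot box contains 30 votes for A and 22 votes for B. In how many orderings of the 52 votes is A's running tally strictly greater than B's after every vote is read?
Strict-lead orderings = 41620603020640

Total orderings of the 52 votes with 30 for A: C(52, 30) = 270533919634160. By the Bertrand ballot formula (Cycle Lemma / reflection principle), the number of orderings in which A is strictly ahead of B throughout is (p − q)/(p + q) · C(p + q, p) = (30 − 22)/(30 + 22) · 270533919634160 = 41620603020640.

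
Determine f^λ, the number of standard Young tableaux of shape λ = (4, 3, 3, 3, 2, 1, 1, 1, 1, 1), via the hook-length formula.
# SYT of shape (4, 3, 3, 3, 2, 1, 1, 1, 1, 1) = 17860608

Hook-length formula: f^λ = n! / Π hook(c), product over all cells c of the Young diagram. For λ = (4, 3, 3, 3, 2, 1, 1, 1, 1, 1), n = 20 boxes. Hook lengths by row (left-to-right, top-to-bottom): [13, 7, 5, 1]; [11, 5, 3]; [10, 4, 2]; [9, 3, 1]; [7, 1]; [5]; [4]; [3]; [2]; [1]. Product of hooks = 136216080000. So f^λ = 20! / 136216080000 = 2432902008176640000 / 136216080000 = 17860608.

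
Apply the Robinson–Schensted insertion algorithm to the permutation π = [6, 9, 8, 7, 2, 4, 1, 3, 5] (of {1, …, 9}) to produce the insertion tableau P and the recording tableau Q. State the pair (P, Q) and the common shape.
P = [1, 3, 5] / [2, 4] / [6, 7] / [8] / [9];  Q = [1, 2, 9] / [3, 6] / [4, 8] / [5] / [7];  common shape = (3, 2, 2, 1, 1)

Row-insert the values π_1, π_2, … into P one at a time, bumping the leftmost entry strictly greater than the inserted value down to the next row. The recording tableau Q records, in position (i, j), the step at which that cell was added to P.
  Insert 6 (step 1): P = [6];  Q = [1]
  Insert 9 (step 2): P = [6, 9];  Q = [1, 2]
  Insert 8 (step 3): P = [6, 8] / [9];  Q = [1, 2] / [3]
  Insert 7 (step 4): P = [6, 7] / [8] / [9];  Q = [1, 2] / [3] / [4]
  Insert 2 (step 5): P = [2, 7] / [6] / [8] / [9];  Q = [1, 2] / [3] / [4] / [5]
  Insert 4 (step 6): P = [2, 4] / [6, 7] / [8] / [9];  Q = [1, 2] / [3, 6] / [4] / [5]
  Insert 1 (step 7): P = [1, 4] / [2, 7] / [6] / [8] / [9];  Q = [1, 2] / [3, 6] / [4] / [5] / [7]
  Insert 3 (step 8): P = [1, 3] / [2, 4] / [6, 7] / [8] / [9];  Q = [1, 2] / [3, 6] / [4, 8] / [5] / [7]
  Insert 5 (step 9): P = [1, 3, 5] / [2, 4] / [6, 7] / [8] / [9];  Q = [1, 2, 9] / [3, 6] / [4, 8] / [5] / [7]
Final shape: (3, 2, 2, 1, 1).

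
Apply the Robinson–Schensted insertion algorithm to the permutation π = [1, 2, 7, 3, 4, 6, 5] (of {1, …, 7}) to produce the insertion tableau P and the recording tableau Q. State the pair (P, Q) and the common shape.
P = [1, 2, 3, 4, 5] / [6] / [7];  Q = [1, 2, 3, 5, 6] / [4] / [7];  common shape = (5, 1, 1)

Row-insert the values π_1, π_2, … into P one at a time, bumping the leftmost entry strictly greater than the inserted value down to the next row. The recording tableau Q records, in position (i, j), the step at which that cell was added to P.
  Insert 1 (step 1): P = [1];  Q = [1]
  Insert 2 (step 2): P = [1, 2];  Q = [1, 2]
  Insert 7 (step 3): P = [1, 2, 7];  Q = [1, 2, 3]
  Insert 3 (step 4): P = [1, 2, 3] / [7];  Q = [1, 2, 3] / [4]
  Insert 4 (step 5): P = [1, 2, 3, 4] / [7];  Q = [1, 2, 3, 5] / [4]
  Insert 6 (step 6): P = [1, 2, 3, 4, 6] / [7];  Q = [1, 2, 3, 5, 6] / [4]
  Insert 5 (step 7): P = [1, 2, 3, 4, 5] / [6] / [7];  Q = [1, 2, 3, 5, 6] / [4] / [7]
Final shape: (5, 1, 1).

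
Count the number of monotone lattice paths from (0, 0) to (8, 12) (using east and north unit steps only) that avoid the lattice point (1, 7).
Number of paths = 119634

Total paths from (0, 0) to (8, 12): C(20, 8) = 125970. Paths through (1, 7): (paths (0, 0) → (1, 7)) × (paths (1, 7) → (8, 12)) = C(8, 1) · C(12, 7) = 8 · 792 = 6336. Avoidance count = 125970 − 6336 = 119634.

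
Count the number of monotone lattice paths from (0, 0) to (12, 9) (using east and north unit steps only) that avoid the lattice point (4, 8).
Number of paths = 289475

Total paths from (0, 0) to (12, 9): C(21, 12) = 293930. Paths through (4, 8): (paths (0, 0) → (4, 8)) × (paths (4, 8) → (12, 9)) = C(12, 4) · C(9, 8) = 495 · 9 = 4455. Avoidance count = 293930 − 4455 = 289475.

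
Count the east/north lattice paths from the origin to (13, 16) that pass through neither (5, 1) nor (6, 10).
Number of paths = 51283263

Inclusion–exclusion. Total paths: C(29, 13) = 67863915. Through P₁: C(6, 5)·C(23, 8) = 2941884. Through P₂: C(16, 6)·C(13, 7) = 13741728. Since P₁ is strictly southwest of P₂, a monotone path through both must visit P₁ then P₂; paths through both = C(6, 5)·C(10, 1)·C(13, 7) = 102960. Avoid both = 67863915 − 2941884 − 13741728 + 102960 = 51283263.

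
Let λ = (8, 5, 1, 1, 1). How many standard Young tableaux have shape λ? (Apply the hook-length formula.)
# SYT of shape (8, 5, 1, 1, 1) = 150150

Hook-length formula: f^λ = n! / Π hook(c), product over all cells c of the Young diagram. For λ = (8, 5, 1, 1, 1), n = 16 boxes. Hook lengths by row (left-to-right, top-to-bottom): [12, 8, 7, 6, 5, 3, 2, 1]; [8, 4, 3, 2, 1]; [3]; [2]; [1]. Product of hooks = 139345920. So f^λ = 16! / 139345920 = 20922789888000 / 139345920 = 150150.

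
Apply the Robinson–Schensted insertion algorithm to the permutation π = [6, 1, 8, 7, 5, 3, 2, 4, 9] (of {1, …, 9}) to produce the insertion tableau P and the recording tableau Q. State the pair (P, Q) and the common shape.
P = [1, 2, 4, 9] / [3, 7] / [5] / [6] / [8];  Q = [1, 3, 8, 9] / [2, 4] / [5] / [6] / [7];  common shape = (4, 2, 1, 1, 1)

Row-insert the values π_1, π_2, … into P one at a time, bumping the leftmost entry strictly greater than the inserted value down to the next row. The recording tableau Q records, in position (i, j), the step at which that cell was added to P.
  Insert 6 (step 1): P = [6];  Q = [1]
  Insert 1 (step 2): P = [1] / [6];  Q = [1] / [2]
  Insert 8 (step 3): P = [1, 8] / [6];  Q = [1, 3] / [2]
  Insert 7 (step 4): P = [1, 7] / [6, 8];  Q = [1, 3] / [2, 4]
  Insert 5 (step 5): P = [1, 5] / [6, 7] / [8];  Q = [1, 3] / [2, 4] / [5]
  Insert 3 (step 6): P = [1, 3] / [5, 7] / [6] / [8];  Q = [1, 3] / [2, 4] / [5] / [6]
  Insert 2 (step 7): P = [1, 2] / [3, 7] / [5] / [6] / [8];  Q = [1, 3] / [2, 4] / [5] / [6] / [7]
  Insert 4 (step 8): P = [1, 2, 4] / [3, 7] / [5] / [6] / [8];  Q = [1, 3, 8] / [2, 4] / [5] / [6] / [7]
  Insert 9 (step 9): P = [1, 2, 4, 9] / [3, 7] / [5] / [6] / [8];  Q = [1, 3, 8, 9] / [2, 4] / [5] / [6] / [7]
Final shape: (4, 2, 1, 1, 1).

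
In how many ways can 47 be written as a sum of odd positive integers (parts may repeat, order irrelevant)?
p_odd(47) = 2590

Enumerate partitions using only odd parts via the recurrence o(n, m) = o(n, m−2) + o(n−m, m) over odd m, starting from the largest odd part ≤ n. This gives p_odd(47) = 2590. (Euler's theorem: equals the count of distinct-part partitions.)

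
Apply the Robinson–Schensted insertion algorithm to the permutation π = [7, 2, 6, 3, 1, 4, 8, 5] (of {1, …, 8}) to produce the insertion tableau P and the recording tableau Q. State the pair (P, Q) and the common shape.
P = [1, 3, 4, 5] / [2, 8] / [6] / [7];  Q = [1, 3, 6, 7] / [2, 8] / [4] / [5];  common shape = (4, 2, 1, 1)

Row-insert the values π_1, π_2, … into P one at a time, bumping the leftmost entry strictly greater than the inserted value down to the next row. The recording tableau Q records, in position (i, j), the step at which that cell was added to P.
  Insert 7 (step 1): P = [7];  Q = [1]
  Insert 2 (step 2): P = [2] / [7];  Q = [1] / [2]
  Insert 6 (step 3): P = [2, 6] / [7];  Q = [1, 3] / [2]
  Insert 3 (step 4): P = [2, 3] / [6] / [7];  Q = [1, 3] / [2] / [4]
  Insert 1 (step 5): P = [1, 3] / [2] / [6] / [7];  Q = [1, 3] / [2] / [4] / [5]
  Insert 4 (step 6): P = [1, 3, 4] / [2] / [6] / [7];  Q = [1, 3, 6] / [2] / [4] / [5]
  Insert 8 (step 7): P = [1, 3, 4, 8] / [2] / [6] / [7];  Q = [1, 3, 6, 7] / [2] / [4] / [5]
  Insert 5 (step 8): P = [1, 3, 4, 5] / [2, 8] / [6] / [7];  Q = [1, 3, 6, 7] / [2, 8] / [4] / [5]
Final shape: (4, 2, 1, 1).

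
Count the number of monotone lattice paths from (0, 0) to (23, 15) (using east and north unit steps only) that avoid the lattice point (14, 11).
Number of paths = 12284245560

Total paths from (0, 0) to (23, 15): C(38, 23) = 15471286560. Paths through (14, 11): (paths (0, 0) → (14, 11)) × (paths (14, 11) → (23, 15)) = C(25, 14) · C(13, 9) = 4457400 · 715 = 3187041000. Avoidance count = 15471286560 − 3187041000 = 12284245560.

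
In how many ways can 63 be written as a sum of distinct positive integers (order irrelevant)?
q(63) = 14848

A partition into distinct parts is a strictly decreasing sequence summing to n. The recurrence d(n, m) = d(n, m−1) + d(n−m, m−1) (use part m at most once) with q(n) = d(n, n) gives q(63) = 14848. (Euler's theorem: # distinct-part partitions = # odd-part partitions.)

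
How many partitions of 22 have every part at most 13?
p(22, parts ≤ 13) = 935

Use the recurrence p(n, m) = p(n, m−1) + p(n−m, m): either the largest part is < m (count p(n, m−1)) or the largest part is exactly m (remove one copy of m, count p(n−m, m)). With p(0, ·) = 1 this gives p(22, parts ≤ 13) = 935. (By conjugating Young diagrams, this also counts partitions of 22 into at most 13 parts.)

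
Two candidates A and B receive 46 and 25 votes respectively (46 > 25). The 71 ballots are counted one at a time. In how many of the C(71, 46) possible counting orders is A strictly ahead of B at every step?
Strict-lead orderings = 2947195590791312952

Total orderings of the 71 votes with 46 for A: C(71, 46) = 9964327949818248552. By the Bertrand ballot formula (Cycle Lemma / reflection principle), the number of orderings in which A is strictly ahead of B throughout is (p − q)/(p + q) · C(p + q, p) = (46 − 25)/(46 + 25) · 9964327949818248552 = 2947195590791312952.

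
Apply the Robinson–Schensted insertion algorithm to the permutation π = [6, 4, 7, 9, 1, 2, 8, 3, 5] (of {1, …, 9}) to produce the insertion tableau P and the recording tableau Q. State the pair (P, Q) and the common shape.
P = [1, 2, 3, 5] / [4, 7, 8] / [6, 9];  Q = [1, 3, 4, 9] / [2, 6, 7] / [5, 8];  common shape = (4, 3, 2)

Row-insert the values π_1, π_2, … into P one at a time, bumping the leftmost entry strictly greater than the inserted value down to the next row. The recording tableau Q records, in position (i, j), the step at which that cell was added to P.
  Insert 6 (step 1): P = [6];  Q = [1]
  Insert 4 (step 2): P = [4] / [6];  Q = [1] / [2]
  Insert 7 (step 3): P = [4, 7] / [6];  Q = [1, 3] / [2]
  Insert 9 (step 4): P = [4, 7, 9] / [6];  Q = [1, 3, 4] / [2]
  Insert 1 (step 5): P = [1, 7, 9] / [4] / [6];  Q = [1, 3, 4] / [2] / [5]
  Insert 2 (step 6): P = [1, 2, 9] / [4, 7] / [6];  Q = [1, 3, 4] / [2, 6] / [5]
  Insert 8 (step 7): P = [1, 2, 8] / [4, 7, 9] / [6];  Q = [1, 3, 4] / [2, 6, 7] / [5]
  Insert 3 (step 8): P = [1, 2, 3] / [4, 7, 8] / [6, 9];  Q = [1, 3, 4] / [2, 6, 7] / [5, 8]
  Insert 5 (step 9): P = [1, 2, 3, 5] / [4, 7, 8] / [6, 9];  Q = [1, 3, 4, 9] / [2, 6, 7] / [5, 8]
Final shape: (4, 3, 2).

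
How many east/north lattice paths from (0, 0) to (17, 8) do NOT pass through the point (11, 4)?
Number of paths = 794925

Total paths from (0, 0) to (17, 8): C(25, 17) = 1081575. Paths through (11, 4): (paths (0, 0) → (11, 4)) × (paths (11, 4) → (17, 8)) = C(15, 11) · C(10, 6) = 1365 · 210 = 286650. Avoidance count = 1081575 − 286650 = 794925.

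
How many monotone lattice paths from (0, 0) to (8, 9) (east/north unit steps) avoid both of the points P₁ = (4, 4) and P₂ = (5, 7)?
Number of paths = 10370

Inclusion–exclusion. Total paths: C(17, 8) = 24310. Through P₁: C(8, 4)·C(9, 4) = 8820. Through P₂: C(12, 5)·C(5, 3) = 7920. Since P₁ is strictly southwest of P₂, a monotone path through both must visit P₁ then P₂; paths through both = C(8, 4)·C(4, 1)·C(5, 3) = 2800. Avoid both = 24310 − 8820 − 7920 + 2800 = 10370.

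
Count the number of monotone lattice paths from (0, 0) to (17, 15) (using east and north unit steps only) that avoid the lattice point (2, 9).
Number of paths = 562738200

Total paths from (0, 0) to (17, 15): C(32, 17) = 565722720. Paths through (2, 9): (paths (0, 0) → (2, 9)) × (paths (2, 9) → (17, 15)) = C(11, 2) · C(21, 15) = 55 · 54264 = 2984520. Avoidance count = 565722720 − 2984520 = 562738200.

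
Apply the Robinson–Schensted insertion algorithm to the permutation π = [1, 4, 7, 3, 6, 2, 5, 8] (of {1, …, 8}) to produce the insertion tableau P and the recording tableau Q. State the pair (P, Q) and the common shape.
P = [1, 2, 5, 8] / [3, 6] / [4, 7];  Q = [1, 2, 3, 8] / [4, 5] / [6, 7];  common shape = (4, 2, 2)

Row-insert the values π_1, π_2, … into P one at a time, bumping the leftmost entry strictly greater than the inserted value down to the next row. The recording tableau Q records, in position (i, j), the step at which that cell was added to P.
  Insert 1 (step 1): P = [1];  Q = [1]
  Insert 4 (step 2): P = [1, 4];  Q = [1, 2]
  Insert 7 (step 3): P = [1, 4, 7];  Q = [1, 2, 3]
  Insert 3 (step 4): P = [1, 3, 7] / [4];  Q = [1, 2, 3] / [4]
  Insert 6 (step 5): P = [1, 3, 6] / [4, 7];  Q = [1, 2, 3] / [4, 5]
  Insert 2 (step 6): P = [1, 2, 6] / [3, 7] / [4];  Q = [1, 2, 3] / [4, 5] / [6]
  Insert 5 (step 7): P = [1, 2, 5] / [3, 6] / [4, 7];  Q = [1, 2, 3] / [4, 5] / [6, 7]
  Insert 8 (step 8): P = [1, 2, 5, 8] / [3, 6] / [4, 7];  Q = [1, 2, 3, 8] / [4, 5] / [6, 7]
Final shape: (4, 2, 2).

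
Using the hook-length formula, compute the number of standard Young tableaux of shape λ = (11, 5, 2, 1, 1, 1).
# SYT of shape (11, 5, 2, 1, 1, 1) = 63371308

Hook-length formula: f^λ = n! / Π hook(c), product over all cells c of the Young diagram. For λ = (11, 5, 2, 1, 1, 1), n = 21 boxes. Hook lengths by row (left-to-right, top-to-bottom): [16, 12, 10, 9, 8, 6, 5, 4, 3, 2, 1]; [9, 5, 3, 2, 1]; [5, 1]; [3]; [2]; [1]. Product of hooks = 806215680000. So f^λ = 21! / 806215680000 = 51090942171709440000 / 806215680000 = 63371308.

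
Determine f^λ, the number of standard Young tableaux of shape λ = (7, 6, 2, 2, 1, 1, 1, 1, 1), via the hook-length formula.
# SYT of shape (7, 6, 2, 2, 1, 1, 1, 1, 1) = 787913280

Hook-length formula: f^λ = n! / Π hook(c), product over all cells c of the Young diagram. For λ = (7, 6, 2, 2, 1, 1, 1, 1, 1), n = 22 boxes. Hook lengths by row (left-to-right, top-to-bottom): [15, 9, 6, 5, 4, 3, 1]; [13, 7, 4, 3, 2, 1]; [8, 2]; [7, 1]; [5]; [4]; [3]; [2]; [1]. Product of hooks = 1426553856000. So f^λ = 22! / 1426553856000 = 1124000727777607680000 / 1426553856000 = 787913280.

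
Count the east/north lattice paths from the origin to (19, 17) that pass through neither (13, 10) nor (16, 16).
Number of paths = 4614363960

Inclusion–exclusion. Total paths: C(36, 19) = 8597496600. Through P₁: C(23, 13)·C(13, 6) = 1963217256. Through P₂: C(32, 16)·C(4, 3) = 2404321560. Since P₁ is strictly southwest of P₂, a monotone path through both must visit P₁ then P₂; paths through both = C(23, 13)·C(9, 3)·C(4, 3) = 384406176. Avoid both = 8597496600 − 1963217256 − 2404321560 + 384406176 = 4614363960.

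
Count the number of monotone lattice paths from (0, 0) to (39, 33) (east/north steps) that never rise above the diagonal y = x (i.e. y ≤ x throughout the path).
Number of paths = 60501085356812294082

By the reflection principle (André's argument), the number of monotone paths to (39, 33) with n ≤ m that never go above y = x is C(72, 39) − C(72, 40) = 345720487753213109040 − 285219402396400814958 = 60501085356812294082.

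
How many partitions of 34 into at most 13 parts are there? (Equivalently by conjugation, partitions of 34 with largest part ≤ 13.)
p(34, parts ≤ 13) = 9624

Use the recurrence p(n, m) = p(n, m−1) + p(n−m, m): either the largest part is < m (count p(n, m−1)) or the largest part is exactly m (remove one copy of m, count p(n−m, m)). With p(0, ·) = 1 this gives p(34, parts ≤ 13) = 9624. (By conjugating Young diagrams, this also counts partitions of 34 into at most 13 parts.)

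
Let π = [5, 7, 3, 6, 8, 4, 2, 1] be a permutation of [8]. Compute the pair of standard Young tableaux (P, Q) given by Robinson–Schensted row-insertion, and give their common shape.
P = [1, 4, 8] / [2, 6] / [3] / [5] / [7];  Q = [1, 2, 5] / [3, 4] / [6] / [7] / [8];  common shape = (3, 2, 1, 1, 1)

Row-insert the values π_1, π_2, … into P one at a time, bumping the leftmost entry strictly greater than the inserted value down to the next row. The recording tableau Q records, in position (i, j), the step at which that cell was added to P.
  Insert 5 (step 1): P = [5];  Q = [1]
  Insert 7 (step 2): P = [5, 7];  Q = [1, 2]
  Insert 3 (step 3): P = [3, 7] / [5];  Q = [1, 2] / [3]
  Insert 6 (step 4): P = [3, 6] / [5, 7];  Q = [1, 2] / [3, 4]
  Insert 8 (step 5): P = [3, 6, 8] / [5, 7];  Q = [1, 2, 5] / [3, 4]
  Insert 4 (step 6): P = [3, 4, 8] / [5, 6] / [7];  Q = [1, 2, 5] / [3, 4] / [6]
  Insert 2 (step 7): P = [2, 4, 8] / [3, 6] / [5] / [7];  Q = [1, 2, 5] / [3, 4] / [6] / [7]
  Insert 1 (step 8): P = [1, 4, 8] / [2, 6] / [3] / [5] / [7];  Q = [1, 2, 5] / [3, 4] / [6] / [7] / [8]
Final shape: (3, 2, 1, 1, 1).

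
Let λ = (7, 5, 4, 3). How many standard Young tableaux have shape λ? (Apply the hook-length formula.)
# SYT of shape (7, 5, 4, 3) = 15519504

Hook-length formula: f^λ = n! / Π hook(c), product over all cells c of the Young diagram. For λ = (7, 5, 4, 3), n = 19 boxes. Hook lengths by row (left-to-right, top-to-bottom): [10, 9, 8, 6, 4, 2, 1]; [7, 6, 5, 3, 1]; [5, 4, 3, 1]; [3, 2, 1]. Product of hooks = 7838208000. So f^λ = 19! / 7838208000 = 121645100408832000 / 7838208000 = 15519504.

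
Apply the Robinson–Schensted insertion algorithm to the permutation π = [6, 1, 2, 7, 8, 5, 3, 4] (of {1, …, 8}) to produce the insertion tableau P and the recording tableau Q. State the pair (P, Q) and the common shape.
P = [1, 2, 3, 4] / [5, 7, 8] / [6];  Q = [1, 3, 4, 5] / [2, 6, 8] / [7];  common shape = (4, 3, 1)

Row-insert the values π_1, π_2, … into P one at a time, bumping the leftmost entry strictly greater than the inserted value down to the next row. The recording tableau Q records, in position (i, j), the step at which that cell was added to P.
  Insert 6 (step 1): P = [6];  Q = [1]
  Insert 1 (step 2): P = [1] / [6];  Q = [1] / [2]
  Insert 2 (step 3): P = [1, 2] / [6];  Q = [1, 3] / [2]
  Insert 7 (step 4): P = [1, 2, 7] / [6];  Q = [1, 3, 4] / [2]
  Insert 8 (step 5): P = [1, 2, 7, 8] / [6];  Q = [1, 3, 4, 5] / [2]
  Insert 5 (step 6): P = [1, 2, 5, 8] / [6, 7];  Q = [1, 3, 4, 5] / [2, 6]
  Insert 3 (step 7): P = [1, 2, 3, 8] / [5, 7] / [6];  Q = [1, 3, 4, 5] / [2, 6] / [7]
  Insert 4 (step 8): P = [1, 2, 3, 4] / [5, 7, 8] / [6];  Q = [1, 3, 4, 5] / [2, 6, 8] / [7]
Final shape: (4, 3, 1).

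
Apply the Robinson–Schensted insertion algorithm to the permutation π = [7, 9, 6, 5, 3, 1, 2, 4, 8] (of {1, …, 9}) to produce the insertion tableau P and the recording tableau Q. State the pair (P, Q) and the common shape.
P = [1, 2, 4, 8] / [3, 9] / [5] / [6] / [7];  Q = [1, 2, 8, 9] / [3, 7] / [4] / [5] / [6];  common shape = (4, 2, 1, 1, 1)

Row-insert the values π_1, π_2, … into P one at a time, bumping the leftmost entry strictly greater than the inserted value down to the next row. The recording tableau Q records, in position (i, j), the step at which that cell was added to P.
  Insert 7 (step 1): P = [7];  Q = [1]
  Insert 9 (step 2): P = [7, 9];  Q = [1, 2]
  Insert 6 (step 3): P = [6, 9] / [7];  Q = [1, 2] / [3]
  Insert 5 (step 4): P = [5, 9] / [6] / [7];  Q = [1, 2] / [3] / [4]
  Insert 3 (step 5): P = [3, 9] / [5] / [6] / [7];  Q = [1, 2] / [3] / [4] / [5]
  Insert 1 (step 6): P = [1, 9] / [3] / [5] / [6] / [7];  Q = [1, 2] / [3] / [4] / [5] / [6]
  Insert 2 (step 7): P = [1, 2] / [3, 9] / [5] / [6] / [7];  Q = [1, 2] / [3, 7] / [4] / [5] / [6]
  Insert 4 (step 8): P = [1, 2, 4] / [3, 9] / [5] / [6] / [7];  Q = [1, 2, 8] / [3, 7] / [4] / [5] / [6]
  Insert 8 (step 9): P = [1, 2, 4, 8] / [3, 9] / [5] / [6] / [7];  Q = [1, 2, 8, 9] / [3, 7] / [4] / [5] / [6]
Final shape: (4, 2, 1, 1, 1).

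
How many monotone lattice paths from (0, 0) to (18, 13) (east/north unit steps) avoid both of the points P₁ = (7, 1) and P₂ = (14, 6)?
Number of paths = 184736531

Inclusion–exclusion. Total paths: C(31, 18) = 206253075. Through P₁: C(8, 7)·C(23, 11) = 10816624. Through P₂: C(20, 14)·C(11, 4) = 12790800. Since P₁ is strictly southwest of P₂, a monotone path through both must visit P₁ then P₂; paths through both = C(8, 7)·C(12, 7)·C(11, 4) = 2090880. Avoid both = 206253075 − 10816624 − 12790800 + 2090880 = 184736531.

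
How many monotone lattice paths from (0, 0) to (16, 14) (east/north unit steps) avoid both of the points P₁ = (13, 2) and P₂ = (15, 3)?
Number of paths = 145368888

Inclusion–exclusion. Total paths: C(30, 16) = 145422675. Through P₁: C(15, 13)·C(15, 3) = 47775. Through P₂: C(18, 15)·C(12, 1) = 9792. Since P₁ is strictly southwest of P₂, a monotone path through both must visit P₁ then P₂; paths through both = C(15, 13)·C(3, 2)·C(12, 1) = 3780. Avoid both = 145422675 − 47775 − 9792 + 3780 = 145368888.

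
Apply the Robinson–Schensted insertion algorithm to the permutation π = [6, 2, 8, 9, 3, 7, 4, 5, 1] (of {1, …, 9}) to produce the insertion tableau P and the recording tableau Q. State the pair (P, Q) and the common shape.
P = [1, 3, 4, 5] / [2, 7, 9] / [6] / [8];  Q = [1, 3, 4, 8] / [2, 5, 6] / [7] / [9];  common shape = (4, 3, 1, 1)

Row-insert the values π_1, π_2, … into P one at a time, bumping the leftmost entry strictly greater than the inserted value down to the next row. The recording tableau Q records, in position (i, j), the step at which that cell was added to P.
  Insert 6 (step 1): P = [6];  Q = [1]
  Insert 2 (step 2): P = [2] / [6];  Q = [1] / [2]
  Insert 8 (step 3): P = [2, 8] / [6];  Q = [1, 3] / [2]
  Insert 9 (step 4): P = [2, 8, 9] / [6];  Q = [1, 3, 4] / [2]
  Insert 3 (step 5): P = [2, 3, 9] / [6, 8];  Q = [1, 3, 4] / [2, 5]
  Insert 7 (step 6): P = [2, 3, 7] / [6, 8, 9];  Q = [1, 3, 4] / [2, 5, 6]
  Insert 4 (step 7): P = [2, 3, 4] / [6, 7, 9] / [8];  Q = [1, 3, 4] / [2, 5, 6] / [7]
  Insert 5 (step 8): P = [2, 3, 4, 5] / [6, 7, 9] / [8];  Q = [1, 3, 4, 8] / [2, 5, 6] / [7]
  Insert 1 (step 9): P = [1, 3, 4, 5] / [2, 7, 9] / [6] / [8];  Q = [1, 3, 4, 8] / [2, 5, 6] / [7] / [9]
Final shape: (4, 3, 1, 1).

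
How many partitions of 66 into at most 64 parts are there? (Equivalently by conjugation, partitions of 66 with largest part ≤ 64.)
p(66, parts ≤ 64) = 2323518

Use the recurrence p(n, m) = p(n, m−1) + p(n−m, m): either the largest part is < m (count p(n, m−1)) or the largest part is exactly m (remove one copy of m, count p(n−m, m)). With p(0, ·) = 1 this gives p(66, parts ≤ 64) = 2323518. (By conjugating Young diagrams, this also counts partitions of 66 into at most 64 parts.)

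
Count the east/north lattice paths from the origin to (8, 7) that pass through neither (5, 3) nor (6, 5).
Number of paths = 2711

Inclusion–exclusion. Total paths: C(15, 8) = 6435. Through P₁: C(8, 5)·C(7, 3) = 1960. Through P₂: C(11, 6)·C(4, 2) = 2772. Since P₁ is strictly southwest of P₂, a monotone path through both must visit P₁ then P₂; paths through both = C(8, 5)·C(3, 1)·C(4, 2) = 1008. Avoid both = 6435 − 1960 − 2772 + 1008 = 2711.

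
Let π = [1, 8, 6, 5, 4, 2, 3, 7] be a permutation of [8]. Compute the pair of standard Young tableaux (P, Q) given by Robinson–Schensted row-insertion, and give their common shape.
P = [1, 2, 3, 7] / [4] / [5] / [6] / [8];  Q = [1, 2, 7, 8] / [3] / [4] / [5] / [6];  common shape = (4, 1, 1, 1, 1)

Row-insert the values π_1, π_2, … into P one at a time, bumping the leftmost entry strictly greater than the inserted value down to the next row. The recording tableau Q records, in position (i, j), the step at which that cell was added to P.
  Insert 1 (step 1): P = [1];  Q = [1]
  Insert 8 (step 2): P = [1, 8];  Q = [1, 2]
  Insert 6 (step 3): P = [1, 6] / [8];  Q = [1, 2] / [3]
  Insert 5 (step 4): P = [1, 5] / [6] / [8];  Q = [1, 2] / [3] / [4]
  Insert 4 (step 5): P = [1, 4] / [5] / [6] / [8];  Q = [1, 2] / [3] / [4] / [5]
  Insert 2 (step 6): P = [1, 2] / [4] / [5] / [6] / [8];  Q = [1, 2] / [3] / [4] / [5] / [6]
  Insert 3 (step 7): P = [1, 2, 3] / [4] / [5] / [6] / [8];  Q = [1, 2, 7] / [3] / [4] / [5] / [6]
  Insert 7 (step 8): P = [1, 2, 3, 7] / [4] / [5] / [6] / [8];  Q = [1, 2, 7, 8] / [3] / [4] / [5] / [6]
Final shape: (4, 1, 1, 1, 1).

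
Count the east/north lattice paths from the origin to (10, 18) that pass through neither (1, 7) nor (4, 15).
Number of paths = 11564726

Inclusion–exclusion. Total paths: C(28, 10) = 13123110. Through P₁: C(8, 1)·C(20, 9) = 1343680. Through P₂: C(19, 4)·C(9, 6) = 325584. Since P₁ is strictly southwest of P₂, a monotone path through both must visit P₁ then P₂; paths through both = C(8, 1)·C(11, 3)·C(9, 6) = 110880. Avoid both = 13123110 − 1343680 − 325584 + 110880 = 11564726.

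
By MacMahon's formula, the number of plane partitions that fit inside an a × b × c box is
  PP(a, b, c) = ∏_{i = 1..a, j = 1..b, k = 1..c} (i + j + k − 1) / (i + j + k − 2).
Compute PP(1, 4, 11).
PP(1, 4, 11) = 1365

Evaluate the triple product over i = 1..1, j = 1..4, k = 1..11. The factors are (2/1) · (3/2) · (4/3) · (5/4) · (6/5) · (7/6) · (8/7) · (9/8) · … (44 factors total). The numerators and denominators telescope so the product is an integer; carrying out the multiplication exactly gives PP(1, 4, 11) = 1365.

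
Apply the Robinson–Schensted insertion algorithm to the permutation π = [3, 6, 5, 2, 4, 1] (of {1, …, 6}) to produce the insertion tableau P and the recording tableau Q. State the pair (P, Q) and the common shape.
P = [1, 4] / [2, 5] / [3] / [6];  Q = [1, 2] / [3, 5] / [4] / [6];  common shape = (2, 2, 1, 1)

Row-insert the values π_1, π_2, … into P one at a time, bumping the leftmost entry strictly greater than the inserted value down to the next row. The recording tableau Q records, in position (i, j), the step at which that cell was added to P.
  Insert 3 (step 1): P = [3];  Q = [1]
  Insert 6 (step 2): P = [3, 6];  Q = [1, 2]
  Insert 5 (step 3): P = [3, 5] / [6];  Q = [1, 2] / [3]
  Insert 2 (step 4): P = [2, 5] / [3] / [6];  Q = [1, 2] / [3] / [4]
  Insert 4 (step 5): P = [2, 4] / [3, 5] / [6];  Q = [1, 2] / [3, 5] / [4]
  Insert 1 (step 6): P = [1, 4] / [2, 5] / [3] / [6];  Q = [1, 2] / [3, 5] / [4] / [6]
Final shape: (2, 2, 1, 1).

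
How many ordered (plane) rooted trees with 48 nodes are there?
C_47 = 33868773757191046886429490

These ordered rooted trees are counted by the Catalan number C_n = (1/(n + 1)) · C(2n, n). For n = 47: C_47 = (1/48) · C(94, 47) = 1625701140345170250548615520/48 = 33868773757191046886429490.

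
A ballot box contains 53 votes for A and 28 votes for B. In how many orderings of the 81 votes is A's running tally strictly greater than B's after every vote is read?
Strict-lead orderings = 1372785385417768454000

Total orderings of the 81 votes with 53 for A: C(81, 53) = 4447824648753569790960. By the Bertrand ballot formula (Cycle Lemma / reflection principle), the number of orderings in which A is strictly ahead of B throughout is (p − q)/(p + q) · C(p + q, p) = (53 − 28)/(53 + 28) · 4447824648753569790960 = 1372785385417768454000.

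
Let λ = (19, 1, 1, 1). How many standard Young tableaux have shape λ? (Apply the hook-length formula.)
# SYT of shape (19, 1, 1, 1) = 1330

Hook-length formula: f^λ = n! / Π hook(c), product over all cells c of the Young diagram. For λ = (19, 1, 1, 1), n = 22 boxes. Hook lengths by row (left-to-right, top-to-bottom): [22, 18, 17, 16, 15, 14, 13, 12, 11, 10, 9, 8, 7, 6, 5, 4, 3, 2, 1]; [3]; [2]; [1]. Product of hooks = 845113329156096000. So f^λ = 22! / 845113329156096000 = 1124000727777607680000 / 845113329156096000 = 1330.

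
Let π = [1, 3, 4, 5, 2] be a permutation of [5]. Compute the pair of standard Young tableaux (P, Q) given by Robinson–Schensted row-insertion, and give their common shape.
P = [1, 2, 4, 5] / [3];  Q = [1, 2, 3, 4] / [5];  common shape = (4, 1)

Row-insert the values π_1, π_2, … into P one at a time, bumping the leftmost entry strictly greater than the inserted value down to the next row. The recording tableau Q records, in position (i, j), the step at which that cell was added to P.
  Insert 1 (step 1): P = [1];  Q = [1]
  Insert 3 (step 2): P = [1, 3];  Q = [1, 2]
  Insert 4 (step 3): P = [1, 3, 4];  Q = [1, 2, 3]
  Insert 5 (step 4): P = [1, 3, 4, 5];  Q = [1, 2, 3, 4]
  Insert 2 (step 5): P = [1, 2, 4, 5] / [3];  Q = [1, 2, 3, 4] / [5]
Final shape: (4, 1).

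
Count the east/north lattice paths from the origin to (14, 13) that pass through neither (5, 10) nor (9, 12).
Number of paths = 17904330

Inclusion–exclusion. Total paths: C(27, 14) = 20058300. Through P₁: C(15, 5)·C(12, 9) = 660660. Through P₂: C(21, 9)·C(6, 5) = 1763580. Since P₁ is strictly southwest of P₂, a monotone path through both must visit P₁ then P₂; paths through both = C(15, 5)·C(6, 4)·C(6, 5) = 270270. Avoid both = 20058300 − 660660 − 1763580 + 270270 = 17904330.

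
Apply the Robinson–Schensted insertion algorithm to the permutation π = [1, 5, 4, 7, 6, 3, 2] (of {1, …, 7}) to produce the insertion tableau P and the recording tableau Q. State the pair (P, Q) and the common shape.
P = [1, 2, 6] / [3, 7] / [4] / [5];  Q = [1, 2, 4] / [3, 5] / [6] / [7];  common shape = (3, 2, 1, 1)

Row-insert the values π_1, π_2, … into P one at a time, bumping the leftmost entry strictly greater than the inserted value down to the next row. The recording tableau Q records, in position (i, j), the step at which that cell was added to P.
  Insert 1 (step 1): P = [1];  Q = [1]
  Insert 5 (step 2): P = [1, 5];  Q = [1, 2]
  Insert 4 (step 3): P = [1, 4] / [5];  Q = [1, 2] / [3]
  Insert 7 (step 4): P = [1, 4, 7] / [5];  Q = [1, 2, 4] / [3]
  Insert 6 (step 5): P = [1, 4, 6] / [5, 7];  Q = [1, 2, 4] / [3, 5]
  Insert 3 (step 6): P = [1, 3, 6] / [4, 7] / [5];  Q = [1, 2, 4] / [3, 5] / [6]
  Insert 2 (step 7): P = [1, 2, 6] / [3, 7] / [4] / [5];  Q = [1, 2, 4] / [3, 5] / [6] / [7]
Final shape: (3, 2, 1, 1).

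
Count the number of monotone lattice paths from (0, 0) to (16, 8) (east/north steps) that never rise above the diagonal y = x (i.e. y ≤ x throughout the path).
Number of paths = 389367

By the reflection principle (André's argument), the number of monotone paths to (16, 8) with n ≤ m that never go above y = x is C(24, 16) − C(24, 17) = 735471 − 346104 = 389367.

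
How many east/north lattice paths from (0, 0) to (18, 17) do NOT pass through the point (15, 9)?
Number of paths = 4321829490

Total paths from (0, 0) to (18, 17): C(35, 18) = 4537567650. Paths through (15, 9): (paths (0, 0) → (15, 9)) × (paths (15, 9) → (18, 17)) = C(24, 15) · C(11, 3) = 1307504 · 165 = 215738160. Avoidance count = 4537567650 − 215738160 = 4321829490.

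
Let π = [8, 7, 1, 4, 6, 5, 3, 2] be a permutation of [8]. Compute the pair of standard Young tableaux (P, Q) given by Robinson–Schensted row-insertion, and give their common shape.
P = [1, 2, 5] / [3] / [4] / [6] / [7] / [8];  Q = [1, 4, 5] / [2] / [3] / [6] / [7] / [8];  common shape = (3, 1, 1, 1, 1, 1)

Row-insert the values π_1, π_2, … into P one at a time, bumping the leftmost entry strictly greater than the inserted value down to the next row. The recording tableau Q records, in position (i, j), the step at which that cell was added to P.
  Insert 8 (step 1): P = [8];  Q = [1]
  Insert 7 (step 2): P = [7] / [8];  Q = [1] / [2]
  Insert 1 (step 3): P = [1] / [7] / [8];  Q = [1] / [2] / [3]
  Insert 4 (step 4): P = [1, 4] / [7] / [8];  Q = [1, 4] / [2] / [3]
  Insert 6 (step 5): P = [1, 4, 6] / [7] / [8];  Q = [1, 4, 5] / [2] / [3]
  Insert 5 (step 6): P = [1, 4, 5] / [6] / [7] / [8];  Q = [1, 4, 5] / [2] / [3] / [6]
  Insert 3 (step 7): P = [1, 3, 5] / [4] / [6] / [7] / [8];  Q = [1, 4, 5] / [2] / [3] / [6] / [7]
  Insert 2 (step 8): P = [1, 2, 5] / [3] / [4] / [6] / [7] / [8];  Q = [1, 4, 5] / [2] / [3] / [6] / [7] / [8]
Final shape: (3, 1, 1, 1, 1, 1).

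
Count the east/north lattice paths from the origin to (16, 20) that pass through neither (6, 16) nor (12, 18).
Number of paths = 5967123582

Inclusion–exclusion. Total paths: C(36, 16) = 7307872110. Through P₁: C(22, 6)·C(14, 10) = 74687613. Through P₂: C(30, 12)·C(6, 4) = 1297398375. Since P₁ is strictly southwest of P₂, a monotone path through both must visit P₁ then P₂; paths through both = C(22, 6)·C(8, 6)·C(6, 4) = 31337460. Avoid both = 7307872110 − 74687613 − 1297398375 + 31337460 = 5967123582.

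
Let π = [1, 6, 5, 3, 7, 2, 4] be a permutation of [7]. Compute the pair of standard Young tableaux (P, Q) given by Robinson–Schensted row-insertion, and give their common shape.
P = [1, 2, 4] / [3, 7] / [5] / [6];  Q = [1, 2, 5] / [3, 7] / [4] / [6];  common shape = (3, 2, 1, 1)

Row-insert the values π_1, π_2, … into P one at a time, bumping the leftmost entry strictly greater than the inserted value down to the next row. The recording tableau Q records, in position (i, j), the step at which that cell was added to P.
  Insert 1 (step 1): P = [1];  Q = [1]
  Insert 6 (step 2): P = [1, 6];  Q = [1, 2]
  Insert 5 (step 3): P = [1, 5] / [6];  Q = [1, 2] / [3]
  Insert 3 (step 4): P = [1, 3] / [5] / [6];  Q = [1, 2] / [3] / [4]
  Insert 7 (step 5): P = [1, 3, 7] / [5] / [6];  Q = [1, 2, 5] / [3] / [4]
  Insert 2 (step 6): P = [1, 2, 7] / [3] / [5] / [6];  Q = [1, 2, 5] / [3] / [4] / [6]
  Insert 4 (step 7): P = [1, 2, 4] / [3, 7] / [5] / [6];  Q = [1, 2, 5] / [3, 7] / [4] / [6]
Final shape: (3, 2, 1, 1).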